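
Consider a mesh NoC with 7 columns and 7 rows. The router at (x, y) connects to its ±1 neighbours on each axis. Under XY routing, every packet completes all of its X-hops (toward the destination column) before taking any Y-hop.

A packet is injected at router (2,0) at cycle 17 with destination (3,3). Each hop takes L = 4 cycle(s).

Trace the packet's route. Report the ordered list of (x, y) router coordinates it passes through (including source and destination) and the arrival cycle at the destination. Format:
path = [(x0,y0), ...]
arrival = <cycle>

src (2,0)  cyc=17
E→(3,0)  cyc=21
N→(3,1)  cyc=25
N→(3,2)  cyc=29
N→(3,3)  cyc=33

path = [(2,0), (3,0), (3,1), (3,2), (3,3)]
arrival = 33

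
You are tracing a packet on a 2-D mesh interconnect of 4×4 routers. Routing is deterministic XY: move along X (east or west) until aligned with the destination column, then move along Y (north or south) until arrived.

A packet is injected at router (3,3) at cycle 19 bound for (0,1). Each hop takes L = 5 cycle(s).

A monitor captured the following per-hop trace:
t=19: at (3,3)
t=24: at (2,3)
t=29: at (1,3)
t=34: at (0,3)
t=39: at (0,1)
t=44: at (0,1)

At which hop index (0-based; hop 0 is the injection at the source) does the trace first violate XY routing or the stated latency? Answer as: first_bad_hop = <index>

first_bad_hop = 4

check 1→ d=(-1,0) cyc+5: ok
check 2→ d=(-1,0) cyc+5: ok
check 3→ d=(-1,0) cyc+5: ok
check 4→ d=(0,-2) cyc+5: BAD: non-unit step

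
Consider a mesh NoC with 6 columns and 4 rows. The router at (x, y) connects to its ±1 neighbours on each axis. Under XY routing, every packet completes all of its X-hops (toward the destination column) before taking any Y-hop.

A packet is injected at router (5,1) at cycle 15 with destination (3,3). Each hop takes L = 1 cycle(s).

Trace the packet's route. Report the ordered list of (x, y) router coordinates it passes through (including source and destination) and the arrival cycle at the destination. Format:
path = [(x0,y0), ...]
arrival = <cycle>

path = [(5,1), (4,1), (3,1), (3,2), (3,3)]
arrival = 19

hop 0: (5,1) @ cyc 15
hop 1: (4,1) @ cyc 16  [W]
hop 2: (3,1) @ cyc 17  [W]
hop 3: (3,2) @ cyc 18  [N]
hop 4: (3,3) @ cyc 19  [N]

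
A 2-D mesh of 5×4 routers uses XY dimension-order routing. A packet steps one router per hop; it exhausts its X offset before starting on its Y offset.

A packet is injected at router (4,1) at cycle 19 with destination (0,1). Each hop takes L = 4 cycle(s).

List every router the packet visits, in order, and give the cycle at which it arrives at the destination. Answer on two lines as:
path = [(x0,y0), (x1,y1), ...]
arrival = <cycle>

path = [(4,1), (3,1), (2,1), (1,1), (0,1)]
arrival = 35

hop 0: (4,1) @ cyc 19
hop 1: (3,1) @ cyc 23  [W]
hop 2: (2,1) @ cyc 27  [W]
hop 3: (1,1) @ cyc 31  [W]
hop 4: (0,1) @ cyc 35  [W]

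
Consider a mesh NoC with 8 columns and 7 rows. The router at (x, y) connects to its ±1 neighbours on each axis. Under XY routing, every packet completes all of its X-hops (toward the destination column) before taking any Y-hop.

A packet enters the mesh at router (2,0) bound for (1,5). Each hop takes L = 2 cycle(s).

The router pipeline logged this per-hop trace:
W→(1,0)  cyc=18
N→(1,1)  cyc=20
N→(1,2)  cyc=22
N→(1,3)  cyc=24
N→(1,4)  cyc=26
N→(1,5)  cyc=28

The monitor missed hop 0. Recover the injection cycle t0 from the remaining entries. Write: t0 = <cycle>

At hop 1 the cycle is 18; in general cyc_k = t0 + kL.
Subtract one hop: t0 = 18 − 2 = 16.

t0 = 16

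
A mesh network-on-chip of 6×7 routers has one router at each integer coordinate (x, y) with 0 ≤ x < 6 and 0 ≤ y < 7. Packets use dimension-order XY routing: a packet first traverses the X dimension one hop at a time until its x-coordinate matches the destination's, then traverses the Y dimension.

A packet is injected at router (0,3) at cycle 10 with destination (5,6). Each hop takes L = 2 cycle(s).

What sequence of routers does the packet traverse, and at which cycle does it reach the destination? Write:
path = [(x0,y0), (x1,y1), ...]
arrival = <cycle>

[0] x=0 y=3 t=10
[1] x=1 y=3 t=12 →E
[2] x=2 y=3 t=14 →E
[3] x=3 y=3 t=16 →E
[4] x=4 y=3 t=18 →E
[5] x=5 y=3 t=20 →E
[6] x=5 y=4 t=22 →N
[7] x=5 y=5 t=24 →N
[8] x=5 y=6 t=26 →N

path = [(0,3), (1,3), (2,3), (3,3), (4,3), (5,3), (5,4), (5,5), (5,6)]
arrival = 26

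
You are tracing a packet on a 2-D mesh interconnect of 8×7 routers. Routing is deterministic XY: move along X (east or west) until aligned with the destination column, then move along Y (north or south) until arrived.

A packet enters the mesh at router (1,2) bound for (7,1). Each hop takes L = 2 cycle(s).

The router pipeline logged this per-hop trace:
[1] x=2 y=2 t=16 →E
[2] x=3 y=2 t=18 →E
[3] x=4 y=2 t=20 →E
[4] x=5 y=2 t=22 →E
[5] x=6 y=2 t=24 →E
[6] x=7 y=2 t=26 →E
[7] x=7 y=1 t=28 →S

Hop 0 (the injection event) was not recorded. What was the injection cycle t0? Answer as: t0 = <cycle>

t0 = 14

cyc[1] = 16 and cyc[k] = t0 + k·L for every k.
So t0 = 16 − 1·2 = 14.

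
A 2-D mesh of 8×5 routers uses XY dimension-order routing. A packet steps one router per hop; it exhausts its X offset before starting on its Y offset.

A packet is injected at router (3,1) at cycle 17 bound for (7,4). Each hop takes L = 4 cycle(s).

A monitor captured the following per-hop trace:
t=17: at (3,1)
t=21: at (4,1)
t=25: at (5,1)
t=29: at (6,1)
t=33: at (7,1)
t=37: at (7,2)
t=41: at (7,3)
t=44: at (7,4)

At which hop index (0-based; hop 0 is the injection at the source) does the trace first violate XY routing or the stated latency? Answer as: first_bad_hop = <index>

first_bad_hop = 7

[1] (+1,+0) / 4c ⇒ ok
[2] (+1,+0) / 4c ⇒ ok
[3] (+1,+0) / 4c ⇒ ok
[4] (+1,+0) / 4c ⇒ ok
[5] (+0,+1) / 4c ⇒ ok
[6] (+0,+1) / 4c ⇒ ok
[7] (+0,+1) / 3c ⇒ BAD: Δcyc=3≠L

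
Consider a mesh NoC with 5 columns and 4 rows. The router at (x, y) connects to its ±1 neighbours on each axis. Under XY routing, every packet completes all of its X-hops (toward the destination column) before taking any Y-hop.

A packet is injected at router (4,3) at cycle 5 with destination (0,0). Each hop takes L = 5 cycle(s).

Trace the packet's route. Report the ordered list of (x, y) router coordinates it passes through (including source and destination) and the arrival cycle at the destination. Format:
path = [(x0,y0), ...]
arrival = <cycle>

path = [(4,3), (3,3), (2,3), (1,3), (0,3), (0,2), (0,1), (0,0)]
arrival = 40

#0 — 4,3 | c5
#1 — 3,3 | c10 | W
#2 — 2,3 | c15 | W
#3 — 1,3 | c20 | W
#4 — 0,3 | c25 | W
#5 — 0,2 | c30 | S
#6 — 0,1 | c35 | S
#7 — 0,0 | c40 | S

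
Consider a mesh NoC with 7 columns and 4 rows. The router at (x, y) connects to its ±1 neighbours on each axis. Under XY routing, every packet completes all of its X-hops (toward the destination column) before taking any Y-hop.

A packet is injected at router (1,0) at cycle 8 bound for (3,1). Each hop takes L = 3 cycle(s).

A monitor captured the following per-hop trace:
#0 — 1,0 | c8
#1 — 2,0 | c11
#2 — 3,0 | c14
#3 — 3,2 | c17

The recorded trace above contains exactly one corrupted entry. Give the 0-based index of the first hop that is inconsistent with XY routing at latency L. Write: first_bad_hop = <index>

first_bad_hop = 3

  1: Δx=+1 Δy=+0 Δt=3 [ok]
  2: Δx=+1 Δy=+0 Δt=3 [ok]
  3: Δx=+0 Δy=+2 Δt=3 [BAD: non-unit step]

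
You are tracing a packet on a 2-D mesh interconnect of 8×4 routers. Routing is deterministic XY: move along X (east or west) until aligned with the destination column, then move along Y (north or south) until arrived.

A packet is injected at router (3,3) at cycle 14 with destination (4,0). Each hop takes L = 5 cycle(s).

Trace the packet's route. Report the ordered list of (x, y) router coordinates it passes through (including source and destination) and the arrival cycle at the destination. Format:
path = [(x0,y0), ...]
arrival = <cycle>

path = [(3,3), (4,3), (4,2), (4,1), (4,0)]
arrival = 34

src (3,3)  cyc=14
E→(4,3)  cyc=19
S→(4,2)  cyc=24
S→(4,1)  cyc=29
S→(4,0)  cyc=34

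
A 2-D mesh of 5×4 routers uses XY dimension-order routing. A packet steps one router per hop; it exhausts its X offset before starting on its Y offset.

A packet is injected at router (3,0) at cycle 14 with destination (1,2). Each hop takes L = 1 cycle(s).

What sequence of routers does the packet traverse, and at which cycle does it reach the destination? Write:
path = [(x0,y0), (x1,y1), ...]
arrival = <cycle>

  0. router=(3,0) cycle=14 (inject)
  1. router=(2,0) cycle=15 dir=W
  2. router=(1,0) cycle=16 dir=W
  3. router=(1,1) cycle=17 dir=N
  4. router=(1,2) cycle=18 dir=N

path = [(3,0), (2,0), (1,0), (1,1), (1,2)]
arrival = 18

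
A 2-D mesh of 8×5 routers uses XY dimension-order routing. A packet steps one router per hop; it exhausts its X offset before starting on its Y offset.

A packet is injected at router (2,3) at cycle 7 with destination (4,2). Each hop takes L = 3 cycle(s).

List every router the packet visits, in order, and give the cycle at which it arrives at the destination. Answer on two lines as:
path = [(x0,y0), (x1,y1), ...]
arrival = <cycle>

path = [(2,3), (3,3), (4,3), (4,2)]
arrival = 16

t=7: at (2,3)
t=10: at (3,3) after E
t=13: at (4,3) after E
t=16: at (4,2) after S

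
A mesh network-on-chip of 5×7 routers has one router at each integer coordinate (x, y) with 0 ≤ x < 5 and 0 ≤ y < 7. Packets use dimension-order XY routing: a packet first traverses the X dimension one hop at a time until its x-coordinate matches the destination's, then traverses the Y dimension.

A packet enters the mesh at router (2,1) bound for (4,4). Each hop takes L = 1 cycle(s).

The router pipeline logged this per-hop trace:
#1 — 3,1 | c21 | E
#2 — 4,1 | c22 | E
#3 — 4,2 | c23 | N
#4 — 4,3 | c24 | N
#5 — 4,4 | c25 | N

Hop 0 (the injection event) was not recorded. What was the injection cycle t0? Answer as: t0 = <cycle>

t0 = 20

The first recorded entry is hop 1 at cycle 21.
Therefore t0 = 21 − L = 20.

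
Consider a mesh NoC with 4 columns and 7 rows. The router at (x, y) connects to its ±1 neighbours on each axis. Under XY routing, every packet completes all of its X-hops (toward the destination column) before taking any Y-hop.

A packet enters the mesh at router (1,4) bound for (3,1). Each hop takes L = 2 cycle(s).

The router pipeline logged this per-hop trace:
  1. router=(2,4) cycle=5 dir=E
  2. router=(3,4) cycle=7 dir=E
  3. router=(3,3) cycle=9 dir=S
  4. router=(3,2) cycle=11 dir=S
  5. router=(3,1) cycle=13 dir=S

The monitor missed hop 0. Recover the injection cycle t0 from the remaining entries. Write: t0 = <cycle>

At hop 1 the cycle is 5; in general cyc_k = t0 + kL.
Therefore t0 = 5 − L = 3.

t0 = 3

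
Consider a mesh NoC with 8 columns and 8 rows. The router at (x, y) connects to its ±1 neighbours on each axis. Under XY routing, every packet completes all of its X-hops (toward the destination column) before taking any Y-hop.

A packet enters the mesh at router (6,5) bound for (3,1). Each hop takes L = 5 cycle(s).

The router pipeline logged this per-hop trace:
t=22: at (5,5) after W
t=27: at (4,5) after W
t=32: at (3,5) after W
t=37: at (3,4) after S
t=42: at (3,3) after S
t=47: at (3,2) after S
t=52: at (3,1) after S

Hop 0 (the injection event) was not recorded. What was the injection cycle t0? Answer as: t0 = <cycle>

cyc[1] = 22 and cyc[k] = t0 + k·L for every k.
So t0 = 22 − 1·5 = 17.

t0 = 17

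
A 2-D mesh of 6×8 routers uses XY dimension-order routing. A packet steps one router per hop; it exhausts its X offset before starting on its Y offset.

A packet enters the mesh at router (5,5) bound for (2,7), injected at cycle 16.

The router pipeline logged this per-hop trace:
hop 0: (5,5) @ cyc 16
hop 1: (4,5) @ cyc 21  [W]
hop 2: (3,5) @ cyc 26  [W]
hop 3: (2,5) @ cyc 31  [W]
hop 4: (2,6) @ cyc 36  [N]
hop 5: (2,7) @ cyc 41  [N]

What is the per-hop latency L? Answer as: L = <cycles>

Δcyc across hop 0→1: 21 − 16 = 5.
Per-hop latency L = Δcyc = 5.

L = 5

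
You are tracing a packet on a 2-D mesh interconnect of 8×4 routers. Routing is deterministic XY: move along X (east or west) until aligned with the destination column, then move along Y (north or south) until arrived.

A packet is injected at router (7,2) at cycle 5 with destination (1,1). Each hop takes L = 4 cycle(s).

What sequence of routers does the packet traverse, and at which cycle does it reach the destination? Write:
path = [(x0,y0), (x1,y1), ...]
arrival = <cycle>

path = [(7,2), (6,2), (5,2), (4,2), (3,2), (2,2), (1,2), (1,1)]
arrival = 33

hop 0: (7,2) @ cyc 5
hop 1: (6,2) @ cyc 9  [W]
hop 2: (5,2) @ cyc 13  [W]
hop 3: (4,2) @ cyc 17  [W]
hop 4: (3,2) @ cyc 21  [W]
hop 5: (2,2) @ cyc 25  [W]
hop 6: (1,2) @ cyc 29  [W]
hop 7: (1,1) @ cyc 33  [S]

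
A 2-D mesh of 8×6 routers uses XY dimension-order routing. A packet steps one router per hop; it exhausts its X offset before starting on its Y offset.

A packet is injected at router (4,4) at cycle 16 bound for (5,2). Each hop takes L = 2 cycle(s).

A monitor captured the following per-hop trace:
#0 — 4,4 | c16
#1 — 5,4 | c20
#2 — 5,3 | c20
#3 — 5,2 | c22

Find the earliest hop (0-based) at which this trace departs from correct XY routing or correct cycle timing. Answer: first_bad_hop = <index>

[1] (+1,+0) / 4c ⇒ BAD: Δcyc=4≠L

first_bad_hop = 1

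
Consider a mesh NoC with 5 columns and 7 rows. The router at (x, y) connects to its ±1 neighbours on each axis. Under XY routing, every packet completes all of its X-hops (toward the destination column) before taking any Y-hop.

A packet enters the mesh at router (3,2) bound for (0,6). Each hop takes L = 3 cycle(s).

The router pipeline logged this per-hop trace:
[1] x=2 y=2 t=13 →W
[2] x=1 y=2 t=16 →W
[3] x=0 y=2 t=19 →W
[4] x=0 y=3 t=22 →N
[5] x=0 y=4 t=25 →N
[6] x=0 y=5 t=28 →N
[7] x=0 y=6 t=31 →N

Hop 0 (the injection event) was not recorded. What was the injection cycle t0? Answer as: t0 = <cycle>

Hop 1 reached at cycle 13; hop k is at t0 + k·L.
t0 = cyc[1] − L = 13 − 3 = 10.

t0 = 10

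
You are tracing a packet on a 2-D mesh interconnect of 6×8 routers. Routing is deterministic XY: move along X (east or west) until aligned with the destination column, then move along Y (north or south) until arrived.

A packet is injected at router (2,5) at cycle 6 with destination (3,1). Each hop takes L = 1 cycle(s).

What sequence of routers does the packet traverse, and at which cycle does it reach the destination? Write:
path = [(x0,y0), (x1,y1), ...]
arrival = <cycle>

src (2,5)  cyc=6
E→(3,5)  cyc=7
S→(3,4)  cyc=8
S→(3,3)  cyc=9
S→(3,2)  cyc=10
S→(3,1)  cyc=11

path = [(2,5), (3,5), (3,4), (3,3), (3,2), (3,1)]
arrival = 11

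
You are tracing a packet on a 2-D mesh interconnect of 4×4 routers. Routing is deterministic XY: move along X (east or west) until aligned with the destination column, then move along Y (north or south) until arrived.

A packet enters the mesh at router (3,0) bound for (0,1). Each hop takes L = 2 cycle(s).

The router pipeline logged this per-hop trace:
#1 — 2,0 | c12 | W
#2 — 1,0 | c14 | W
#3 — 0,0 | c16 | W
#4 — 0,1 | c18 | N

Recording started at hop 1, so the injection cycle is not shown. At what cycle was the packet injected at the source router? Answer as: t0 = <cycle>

t0 = 10

Hop 1 reached at cycle 12; hop k is at t0 + k·L.
Subtract one hop: t0 = 12 − 2 = 10.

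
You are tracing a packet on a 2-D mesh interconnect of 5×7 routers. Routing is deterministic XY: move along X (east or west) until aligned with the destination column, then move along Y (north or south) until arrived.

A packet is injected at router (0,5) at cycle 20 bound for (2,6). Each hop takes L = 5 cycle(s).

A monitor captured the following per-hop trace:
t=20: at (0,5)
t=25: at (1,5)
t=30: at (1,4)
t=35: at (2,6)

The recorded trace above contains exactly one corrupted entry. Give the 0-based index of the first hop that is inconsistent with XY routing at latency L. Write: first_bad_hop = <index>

first_bad_hop = 2

hop 1: step (+1,+0), +5 cyc — ok
hop 2: step (+0,-1), +5 cyc — BAD: Y-move but x=1≠2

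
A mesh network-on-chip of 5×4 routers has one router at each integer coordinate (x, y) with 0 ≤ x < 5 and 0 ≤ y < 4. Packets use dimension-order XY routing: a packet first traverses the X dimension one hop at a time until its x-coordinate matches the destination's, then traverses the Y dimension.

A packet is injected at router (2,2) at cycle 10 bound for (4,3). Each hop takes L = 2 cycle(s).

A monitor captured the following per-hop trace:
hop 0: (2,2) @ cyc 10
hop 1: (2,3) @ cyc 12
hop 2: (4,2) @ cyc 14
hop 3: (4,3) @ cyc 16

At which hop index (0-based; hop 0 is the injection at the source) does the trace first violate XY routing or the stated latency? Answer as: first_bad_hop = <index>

check 1→ d=(0,1) cyc+2: BAD: Y-move but x=2≠4

first_bad_hop = 1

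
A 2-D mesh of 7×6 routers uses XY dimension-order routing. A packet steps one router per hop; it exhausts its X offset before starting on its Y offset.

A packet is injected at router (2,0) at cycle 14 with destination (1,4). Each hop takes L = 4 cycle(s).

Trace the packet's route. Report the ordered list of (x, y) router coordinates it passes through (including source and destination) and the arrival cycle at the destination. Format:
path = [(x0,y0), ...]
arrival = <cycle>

src (2,0)  cyc=14
W→(1,0)  cyc=18
N→(1,1)  cyc=22
N→(1,2)  cyc=26
N→(1,3)  cyc=30
N→(1,4)  cyc=34

path = [(2,0), (1,0), (1,1), (1,2), (1,3), (1,4)]
arrival = 34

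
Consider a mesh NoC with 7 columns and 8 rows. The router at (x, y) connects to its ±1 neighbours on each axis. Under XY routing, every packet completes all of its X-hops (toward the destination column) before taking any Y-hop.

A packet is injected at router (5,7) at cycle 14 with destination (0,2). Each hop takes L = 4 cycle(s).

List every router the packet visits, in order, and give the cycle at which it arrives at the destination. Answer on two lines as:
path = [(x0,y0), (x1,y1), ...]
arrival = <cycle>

  0. router=(5,7) cycle=14 (inject)
  1. router=(4,7) cycle=18 dir=W
  2. router=(3,7) cycle=22 dir=W
  3. router=(2,7) cycle=26 dir=W
  4. router=(1,7) cycle=30 dir=W
  5. router=(0,7) cycle=34 dir=W
  6. router=(0,6) cycle=38 dir=S
  7. router=(0,5) cycle=42 dir=S
  8. router=(0,4) cycle=46 dir=S
  9. router=(0,3) cycle=50 dir=S
  10. router=(0,2) cycle=54 dir=S

path = [(5,7), (4,7), (3,7), (2,7), (1,7), (0,7), (0,6), (0,5), (0,4), (0,3), (0,2)]
arrival = 54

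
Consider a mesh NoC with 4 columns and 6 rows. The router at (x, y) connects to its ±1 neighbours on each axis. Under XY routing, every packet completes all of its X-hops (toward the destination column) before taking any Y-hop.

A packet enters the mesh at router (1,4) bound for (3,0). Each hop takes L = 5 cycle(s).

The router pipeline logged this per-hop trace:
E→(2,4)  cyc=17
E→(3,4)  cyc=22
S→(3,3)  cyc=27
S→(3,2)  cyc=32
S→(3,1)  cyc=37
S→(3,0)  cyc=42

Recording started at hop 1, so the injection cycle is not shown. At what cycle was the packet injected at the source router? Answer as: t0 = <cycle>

The first recorded entry is hop 1 at cycle 17.
Therefore t0 = 17 − L = 12.

t0 = 12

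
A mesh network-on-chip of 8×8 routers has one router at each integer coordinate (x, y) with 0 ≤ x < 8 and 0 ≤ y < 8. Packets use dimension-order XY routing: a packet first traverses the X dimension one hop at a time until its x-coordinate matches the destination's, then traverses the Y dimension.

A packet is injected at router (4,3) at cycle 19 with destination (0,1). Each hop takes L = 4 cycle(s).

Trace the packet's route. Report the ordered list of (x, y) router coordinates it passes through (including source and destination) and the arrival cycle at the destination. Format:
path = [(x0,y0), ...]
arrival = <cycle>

path = [(4,3), (3,3), (2,3), (1,3), (0,3), (0,2), (0,1)]
arrival = 43

#0 — 4,3 | c19
#1 — 3,3 | c23 | W
#2 — 2,3 | c27 | W
#3 — 1,3 | c31 | W
#4 — 0,3 | c35 | W
#5 — 0,2 | c39 | S
#6 — 0,1 | c43 | S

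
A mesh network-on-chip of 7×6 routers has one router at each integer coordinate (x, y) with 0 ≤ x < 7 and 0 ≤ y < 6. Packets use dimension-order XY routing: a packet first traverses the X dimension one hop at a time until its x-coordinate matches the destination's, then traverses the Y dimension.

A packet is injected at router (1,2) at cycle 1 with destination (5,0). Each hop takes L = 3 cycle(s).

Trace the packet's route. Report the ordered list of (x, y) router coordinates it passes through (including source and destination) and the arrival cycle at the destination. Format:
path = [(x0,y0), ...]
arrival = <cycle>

hop 0: (1,2) @ cyc 1
hop 1: (2,2) @ cyc 4  [E]
hop 2: (3,2) @ cyc 7  [E]
hop 3: (4,2) @ cyc 10  [E]
hop 4: (5,2) @ cyc 13  [E]
hop 5: (5,1) @ cyc 16  [S]
hop 6: (5,0) @ cyc 19  [S]

path = [(1,2), (2,2), (3,2), (4,2), (5,2), (5,1), (5,0)]
arrival = 19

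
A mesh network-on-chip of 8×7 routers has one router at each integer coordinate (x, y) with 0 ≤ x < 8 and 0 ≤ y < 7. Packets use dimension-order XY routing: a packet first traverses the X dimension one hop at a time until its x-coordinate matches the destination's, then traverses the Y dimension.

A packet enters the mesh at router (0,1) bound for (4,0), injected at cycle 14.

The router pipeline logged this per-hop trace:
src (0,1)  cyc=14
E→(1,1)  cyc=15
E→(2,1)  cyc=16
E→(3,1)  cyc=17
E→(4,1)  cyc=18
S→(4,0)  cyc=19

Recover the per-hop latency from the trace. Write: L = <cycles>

L = 1

Between hops 0 and 1 the cycle counter advances 15 − 14 = 1.
Each hop adds L, hence L = 1.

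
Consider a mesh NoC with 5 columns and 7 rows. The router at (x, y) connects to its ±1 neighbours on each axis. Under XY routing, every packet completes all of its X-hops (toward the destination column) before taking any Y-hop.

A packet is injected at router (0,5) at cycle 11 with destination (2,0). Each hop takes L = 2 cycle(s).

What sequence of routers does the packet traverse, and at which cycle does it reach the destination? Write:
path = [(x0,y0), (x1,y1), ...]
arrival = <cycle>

path = [(0,5), (1,5), (2,5), (2,4), (2,3), (2,2), (2,1), (2,0)]
arrival = 25

hop 0: (0,5) @ cyc 11
hop 1: (1,5) @ cyc 13  [E]
hop 2: (2,5) @ cyc 15  [E]
hop 3: (2,4) @ cyc 17  [S]
hop 4: (2,3) @ cyc 19  [S]
hop 5: (2,2) @ cyc 21  [S]
hop 6: (2,1) @ cyc 23  [S]
hop 7: (2,0) @ cyc 25  [S]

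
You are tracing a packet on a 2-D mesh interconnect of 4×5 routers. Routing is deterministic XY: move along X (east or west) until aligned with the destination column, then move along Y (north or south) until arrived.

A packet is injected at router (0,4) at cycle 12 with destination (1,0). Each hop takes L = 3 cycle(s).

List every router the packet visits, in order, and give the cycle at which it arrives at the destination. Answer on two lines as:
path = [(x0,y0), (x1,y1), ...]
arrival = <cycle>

t=12: at (0,4)
t=15: at (1,4) after E
t=18: at (1,3) after S
t=21: at (1,2) after S
t=24: at (1,1) after S
t=27: at (1,0) after S

path = [(0,4), (1,4), (1,3), (1,2), (1,1), (1,0)]
arrival = 27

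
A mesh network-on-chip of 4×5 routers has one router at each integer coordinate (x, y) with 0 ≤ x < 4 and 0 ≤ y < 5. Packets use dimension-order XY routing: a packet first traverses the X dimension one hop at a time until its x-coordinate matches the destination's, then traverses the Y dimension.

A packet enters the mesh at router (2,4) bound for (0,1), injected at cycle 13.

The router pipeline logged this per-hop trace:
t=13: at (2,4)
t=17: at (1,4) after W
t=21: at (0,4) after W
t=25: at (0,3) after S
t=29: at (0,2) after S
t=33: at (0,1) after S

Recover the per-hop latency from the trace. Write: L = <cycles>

From hop 0 (13) to hop 1 (17): +4 cycles.
One hop costs L cycles, so L = 4.

L = 4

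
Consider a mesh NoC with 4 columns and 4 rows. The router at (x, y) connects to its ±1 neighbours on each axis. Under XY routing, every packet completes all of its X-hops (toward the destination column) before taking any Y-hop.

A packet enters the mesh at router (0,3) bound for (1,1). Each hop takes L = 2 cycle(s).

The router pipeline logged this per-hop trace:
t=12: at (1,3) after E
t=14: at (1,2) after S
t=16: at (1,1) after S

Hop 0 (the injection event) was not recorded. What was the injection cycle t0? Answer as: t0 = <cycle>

cyc[1] = 12 and cyc[k] = t0 + k·L for every k.
Therefore t0 = 12 − L = 10.

t0 = 10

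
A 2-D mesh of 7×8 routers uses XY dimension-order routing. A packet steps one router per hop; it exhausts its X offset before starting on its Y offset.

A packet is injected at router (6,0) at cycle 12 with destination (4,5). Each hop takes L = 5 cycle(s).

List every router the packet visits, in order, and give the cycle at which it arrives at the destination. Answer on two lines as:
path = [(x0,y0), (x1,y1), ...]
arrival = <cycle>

path = [(6,0), (5,0), (4,0), (4,1), (4,2), (4,3), (4,4), (4,5)]
arrival = 47

  0. router=(6,0) cycle=12 (inject)
  1. router=(5,0) cycle=17 dir=W
  2. router=(4,0) cycle=22 dir=W
  3. router=(4,1) cycle=27 dir=N
  4. router=(4,2) cycle=32 dir=N
  5. router=(4,3) cycle=37 dir=N
  6. router=(4,4) cycle=42 dir=N
  7. router=(4,5) cycle=47 dir=N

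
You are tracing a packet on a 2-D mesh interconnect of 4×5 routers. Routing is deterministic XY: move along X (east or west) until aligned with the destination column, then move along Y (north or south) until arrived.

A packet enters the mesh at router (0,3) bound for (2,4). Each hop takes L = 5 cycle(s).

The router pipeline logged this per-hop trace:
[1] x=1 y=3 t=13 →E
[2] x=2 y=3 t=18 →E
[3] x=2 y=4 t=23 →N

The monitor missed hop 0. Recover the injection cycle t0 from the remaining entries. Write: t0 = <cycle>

t0 = 8

The first recorded entry is hop 1 at cycle 13.
Therefore t0 = 13 − L = 8.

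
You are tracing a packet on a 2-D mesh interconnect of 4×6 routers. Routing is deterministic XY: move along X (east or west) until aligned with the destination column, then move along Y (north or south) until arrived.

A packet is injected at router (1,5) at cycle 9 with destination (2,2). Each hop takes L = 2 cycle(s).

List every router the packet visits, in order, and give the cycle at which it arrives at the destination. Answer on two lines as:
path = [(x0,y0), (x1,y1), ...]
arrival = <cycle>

#0 — 1,5 | c9
#1 — 2,5 | c11 | E
#2 — 2,4 | c13 | S
#3 — 2,3 | c15 | S
#4 — 2,2 | c17 | S

path = [(1,5), (2,5), (2,4), (2,3), (2,2)]
arrival = 17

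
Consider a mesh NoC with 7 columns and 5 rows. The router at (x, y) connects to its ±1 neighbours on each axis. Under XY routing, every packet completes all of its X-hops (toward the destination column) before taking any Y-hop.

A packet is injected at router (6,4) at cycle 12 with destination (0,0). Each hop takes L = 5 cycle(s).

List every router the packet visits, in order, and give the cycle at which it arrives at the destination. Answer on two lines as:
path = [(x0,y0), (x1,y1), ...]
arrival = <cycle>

src (6,4)  cyc=12
W→(5,4)  cyc=17
W→(4,4)  cyc=22
W→(3,4)  cyc=27
W→(2,4)  cyc=32
W→(1,4)  cyc=37
W→(0,4)  cyc=42
S→(0,3)  cyc=47
S→(0,2)  cyc=52
S→(0,1)  cyc=57
S→(0,0)  cyc=62

path = [(6,4), (5,4), (4,4), (3,4), (2,4), (1,4), (0,4), (0,3), (0,2), (0,1), (0,0)]
arrival = 62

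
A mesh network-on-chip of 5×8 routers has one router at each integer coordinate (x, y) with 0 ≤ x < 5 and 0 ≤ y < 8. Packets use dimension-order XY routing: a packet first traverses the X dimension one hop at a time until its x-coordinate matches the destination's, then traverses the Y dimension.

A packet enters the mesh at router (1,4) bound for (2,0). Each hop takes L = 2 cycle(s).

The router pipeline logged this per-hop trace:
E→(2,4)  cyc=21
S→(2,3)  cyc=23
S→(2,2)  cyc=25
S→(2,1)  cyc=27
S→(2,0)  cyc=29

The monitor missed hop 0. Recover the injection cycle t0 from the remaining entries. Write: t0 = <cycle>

t0 = 19

Hop 1 reached at cycle 21; hop k is at t0 + k·L.
t0 = cyc[1] − L = 21 − 2 = 19.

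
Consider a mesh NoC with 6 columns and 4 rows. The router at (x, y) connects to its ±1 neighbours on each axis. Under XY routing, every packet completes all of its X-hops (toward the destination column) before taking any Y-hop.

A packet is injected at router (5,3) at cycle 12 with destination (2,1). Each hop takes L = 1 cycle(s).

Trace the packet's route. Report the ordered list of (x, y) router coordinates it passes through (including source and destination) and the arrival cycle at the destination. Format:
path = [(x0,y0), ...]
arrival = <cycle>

#0 — 5,3 | c12
#1 — 4,3 | c13 | W
#2 — 3,3 | c14 | W
#3 — 2,3 | c15 | W
#4 — 2,2 | c16 | S
#5 — 2,1 | c17 | S

path = [(5,3), (4,3), (3,3), (2,3), (2,2), (2,1)]
arrival = 17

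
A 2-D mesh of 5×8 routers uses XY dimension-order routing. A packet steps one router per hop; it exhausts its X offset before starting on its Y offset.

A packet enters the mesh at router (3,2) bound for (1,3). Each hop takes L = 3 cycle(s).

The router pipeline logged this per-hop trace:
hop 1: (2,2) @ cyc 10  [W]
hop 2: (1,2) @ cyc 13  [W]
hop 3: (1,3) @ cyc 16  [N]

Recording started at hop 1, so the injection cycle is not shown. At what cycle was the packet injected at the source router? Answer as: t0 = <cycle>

The first recorded entry is hop 1 at cycle 10.
So t0 = 10 − 1·3 = 7.

t0 = 7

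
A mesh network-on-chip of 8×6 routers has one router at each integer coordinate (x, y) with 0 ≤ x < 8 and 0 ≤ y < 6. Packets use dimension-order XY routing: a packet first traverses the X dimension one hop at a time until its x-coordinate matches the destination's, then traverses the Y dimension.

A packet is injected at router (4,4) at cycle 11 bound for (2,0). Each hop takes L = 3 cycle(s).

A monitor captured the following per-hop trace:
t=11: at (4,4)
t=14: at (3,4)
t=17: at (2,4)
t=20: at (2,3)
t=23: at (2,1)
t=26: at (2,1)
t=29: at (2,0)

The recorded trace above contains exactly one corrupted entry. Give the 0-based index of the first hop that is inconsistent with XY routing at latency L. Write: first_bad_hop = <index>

hop 1: step (-1,+0), +3 cyc — ok
hop 2: step (-1,+0), +3 cyc — ok
hop 3: step (+0,-1), +3 cyc — ok
hop 4: step (+0,-2), +3 cyc — BAD: non-unit step

first_bad_hop = 4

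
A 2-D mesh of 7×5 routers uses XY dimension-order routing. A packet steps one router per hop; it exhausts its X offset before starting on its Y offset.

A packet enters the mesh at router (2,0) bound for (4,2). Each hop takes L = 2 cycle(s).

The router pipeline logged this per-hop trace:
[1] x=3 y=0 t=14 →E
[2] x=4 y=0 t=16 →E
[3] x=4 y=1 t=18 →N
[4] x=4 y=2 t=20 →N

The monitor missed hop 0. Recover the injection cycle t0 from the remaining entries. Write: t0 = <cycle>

cyc[1] = 14 and cyc[k] = t0 + k·L for every k.
So t0 = 14 − 1·2 = 12.

t0 = 12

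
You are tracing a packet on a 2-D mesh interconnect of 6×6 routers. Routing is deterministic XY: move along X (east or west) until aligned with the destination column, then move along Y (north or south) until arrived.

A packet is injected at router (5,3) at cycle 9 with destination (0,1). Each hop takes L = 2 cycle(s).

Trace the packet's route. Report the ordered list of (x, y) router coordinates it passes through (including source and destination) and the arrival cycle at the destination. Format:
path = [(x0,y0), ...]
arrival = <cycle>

[0] x=5 y=3 t=9
[1] x=4 y=3 t=11 →W
[2] x=3 y=3 t=13 →W
[3] x=2 y=3 t=15 →W
[4] x=1 y=3 t=17 →W
[5] x=0 y=3 t=19 →W
[6] x=0 y=2 t=21 →S
[7] x=0 y=1 t=23 →S

path = [(5,3), (4,3), (3,3), (2,3), (1,3), (0,3), (0,2), (0,1)]
arrival = 23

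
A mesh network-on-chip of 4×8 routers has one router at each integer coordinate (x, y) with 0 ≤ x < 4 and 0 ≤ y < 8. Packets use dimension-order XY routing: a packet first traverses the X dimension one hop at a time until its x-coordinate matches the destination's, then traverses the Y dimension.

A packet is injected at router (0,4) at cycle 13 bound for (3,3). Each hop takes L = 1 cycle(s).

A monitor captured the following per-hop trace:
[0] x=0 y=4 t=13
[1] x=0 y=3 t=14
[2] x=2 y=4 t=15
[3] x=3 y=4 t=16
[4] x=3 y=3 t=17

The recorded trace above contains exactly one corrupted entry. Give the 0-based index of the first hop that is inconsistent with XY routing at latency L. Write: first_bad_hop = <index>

hop 1: step (+0,-1), +1 cyc — BAD: Y-move but x=0≠3

first_bad_hop = 1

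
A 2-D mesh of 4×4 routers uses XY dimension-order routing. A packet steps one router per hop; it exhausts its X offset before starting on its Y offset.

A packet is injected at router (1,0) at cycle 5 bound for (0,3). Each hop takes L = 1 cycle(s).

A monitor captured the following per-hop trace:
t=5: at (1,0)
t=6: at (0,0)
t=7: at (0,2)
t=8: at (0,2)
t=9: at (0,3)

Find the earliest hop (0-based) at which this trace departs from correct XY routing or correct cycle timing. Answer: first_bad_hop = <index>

check 1→ d=(-1,0) cyc+1: ok
check 2→ d=(0,2) cyc+1: BAD: non-unit step

first_bad_hop = 2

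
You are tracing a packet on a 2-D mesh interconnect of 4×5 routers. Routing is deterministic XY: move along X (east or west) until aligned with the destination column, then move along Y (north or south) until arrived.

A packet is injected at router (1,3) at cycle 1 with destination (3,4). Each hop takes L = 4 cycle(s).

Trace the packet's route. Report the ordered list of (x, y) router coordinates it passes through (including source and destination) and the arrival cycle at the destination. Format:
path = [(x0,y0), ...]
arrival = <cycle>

path = [(1,3), (2,3), (3,3), (3,4)]
arrival = 13

t=1: at (1,3)
t=5: at (2,3) after E
t=9: at (3,3) after E
t=13: at (3,4) after N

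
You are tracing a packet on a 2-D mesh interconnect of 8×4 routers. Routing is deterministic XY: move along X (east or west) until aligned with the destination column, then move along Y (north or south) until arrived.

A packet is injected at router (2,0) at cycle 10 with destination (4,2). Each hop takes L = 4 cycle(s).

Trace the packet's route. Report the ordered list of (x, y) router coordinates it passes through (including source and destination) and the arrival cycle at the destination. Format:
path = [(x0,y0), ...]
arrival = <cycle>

path = [(2,0), (3,0), (4,0), (4,1), (4,2)]
arrival = 26

#0 — 2,0 | c10
#1 — 3,0 | c14 | E
#2 — 4,0 | c18 | E
#3 — 4,1 | c22 | N
#4 — 4,2 | c26 | N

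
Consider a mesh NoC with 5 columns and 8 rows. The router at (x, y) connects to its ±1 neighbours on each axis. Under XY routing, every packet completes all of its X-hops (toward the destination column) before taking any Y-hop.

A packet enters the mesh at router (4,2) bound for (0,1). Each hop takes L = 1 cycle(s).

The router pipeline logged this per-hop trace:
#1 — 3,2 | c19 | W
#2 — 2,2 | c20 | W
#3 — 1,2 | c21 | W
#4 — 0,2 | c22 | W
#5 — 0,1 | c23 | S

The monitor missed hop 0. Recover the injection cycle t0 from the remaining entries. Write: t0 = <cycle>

t0 = 18

The first recorded entry is hop 1 at cycle 19.
Therefore t0 = 19 − L = 18.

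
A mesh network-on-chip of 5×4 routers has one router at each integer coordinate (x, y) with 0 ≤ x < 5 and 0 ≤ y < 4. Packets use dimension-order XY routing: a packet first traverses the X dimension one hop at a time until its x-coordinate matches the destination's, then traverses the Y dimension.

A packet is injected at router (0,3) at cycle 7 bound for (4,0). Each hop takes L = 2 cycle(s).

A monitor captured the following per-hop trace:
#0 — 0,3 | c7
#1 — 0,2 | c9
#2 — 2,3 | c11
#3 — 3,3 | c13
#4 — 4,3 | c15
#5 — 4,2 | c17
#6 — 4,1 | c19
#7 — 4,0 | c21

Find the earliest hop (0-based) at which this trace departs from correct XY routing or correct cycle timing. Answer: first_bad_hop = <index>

  1: Δx=+0 Δy=-1 Δt=2 [BAD: Y-move but x=0≠4]

first_bad_hop = 1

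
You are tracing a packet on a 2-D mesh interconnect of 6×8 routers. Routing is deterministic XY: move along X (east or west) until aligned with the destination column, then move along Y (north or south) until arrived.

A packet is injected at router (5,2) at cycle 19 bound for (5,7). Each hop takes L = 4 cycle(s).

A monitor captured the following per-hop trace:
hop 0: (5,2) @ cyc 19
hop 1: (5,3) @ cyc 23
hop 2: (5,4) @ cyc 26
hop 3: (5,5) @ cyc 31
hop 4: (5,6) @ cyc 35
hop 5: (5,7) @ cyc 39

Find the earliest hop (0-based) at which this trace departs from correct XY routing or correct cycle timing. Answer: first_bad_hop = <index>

[1] (+0,+1) / 4c ⇒ ok
[2] (+0,+1) / 3c ⇒ BAD: Δcyc=3≠L

first_bad_hop = 2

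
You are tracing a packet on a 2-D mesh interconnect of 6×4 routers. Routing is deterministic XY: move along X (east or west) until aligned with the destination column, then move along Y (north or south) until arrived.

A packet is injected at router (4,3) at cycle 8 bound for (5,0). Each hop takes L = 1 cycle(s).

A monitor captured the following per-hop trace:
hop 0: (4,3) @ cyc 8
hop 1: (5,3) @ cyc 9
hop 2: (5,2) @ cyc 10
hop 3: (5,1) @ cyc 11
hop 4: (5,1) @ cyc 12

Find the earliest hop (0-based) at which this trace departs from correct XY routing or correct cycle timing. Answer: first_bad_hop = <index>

[1] (+1,+0) / 1c ⇒ ok
[2] (+0,-1) / 1c ⇒ ok
[3] (+0,-1) / 1c ⇒ ok
[4] (+0,+0) / 1c ⇒ BAD: non-unit step

first_bad_hop = 4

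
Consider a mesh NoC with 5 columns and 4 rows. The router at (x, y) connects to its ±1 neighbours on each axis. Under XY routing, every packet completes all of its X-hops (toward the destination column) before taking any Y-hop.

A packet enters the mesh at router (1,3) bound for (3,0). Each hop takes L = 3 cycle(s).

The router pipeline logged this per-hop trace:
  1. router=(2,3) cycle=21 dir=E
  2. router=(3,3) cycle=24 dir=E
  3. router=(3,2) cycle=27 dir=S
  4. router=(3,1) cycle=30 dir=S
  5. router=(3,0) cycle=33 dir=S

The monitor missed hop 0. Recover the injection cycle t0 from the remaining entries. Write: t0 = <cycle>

cyc[1] = 21 and cyc[k] = t0 + k·L for every k.
Therefore t0 = 21 − L = 18.

t0 = 18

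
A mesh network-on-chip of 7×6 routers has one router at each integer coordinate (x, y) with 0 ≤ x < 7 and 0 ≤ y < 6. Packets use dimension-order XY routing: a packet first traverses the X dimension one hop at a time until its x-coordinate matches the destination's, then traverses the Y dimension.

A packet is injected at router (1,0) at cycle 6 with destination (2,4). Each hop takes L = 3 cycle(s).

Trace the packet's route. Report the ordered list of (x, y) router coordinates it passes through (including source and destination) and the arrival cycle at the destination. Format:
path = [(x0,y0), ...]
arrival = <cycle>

path = [(1,0), (2,0), (2,1), (2,2), (2,3), (2,4)]
arrival = 21

src (1,0)  cyc=6
E→(2,0)  cyc=9
N→(2,1)  cyc=12
N→(2,2)  cyc=15
N→(2,3)  cyc=18
N→(2,4)  cyc=21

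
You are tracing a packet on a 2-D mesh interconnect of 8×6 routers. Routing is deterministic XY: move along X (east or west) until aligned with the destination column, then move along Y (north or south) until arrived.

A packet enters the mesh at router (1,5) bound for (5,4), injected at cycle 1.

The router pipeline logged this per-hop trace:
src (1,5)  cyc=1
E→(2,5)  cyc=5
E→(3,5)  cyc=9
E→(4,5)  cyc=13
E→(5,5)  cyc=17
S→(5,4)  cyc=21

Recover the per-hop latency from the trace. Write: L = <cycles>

L = 4

Between hops 0 and 1 the cycle counter advances 5 − 1 = 4.
That increment is L by definition: L = 4.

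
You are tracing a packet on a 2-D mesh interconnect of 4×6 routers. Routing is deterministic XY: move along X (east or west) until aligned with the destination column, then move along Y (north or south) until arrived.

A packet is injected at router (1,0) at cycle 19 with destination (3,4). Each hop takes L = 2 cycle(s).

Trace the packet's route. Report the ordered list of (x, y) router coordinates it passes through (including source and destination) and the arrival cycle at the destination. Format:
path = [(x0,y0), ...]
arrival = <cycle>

path = [(1,0), (2,0), (3,0), (3,1), (3,2), (3,3), (3,4)]
arrival = 31

src (1,0)  cyc=19
E→(2,0)  cyc=21
E→(3,0)  cyc=23
N→(3,1)  cyc=25
N→(3,2)  cyc=27
N→(3,3)  cyc=29
N→(3,4)  cyc=31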